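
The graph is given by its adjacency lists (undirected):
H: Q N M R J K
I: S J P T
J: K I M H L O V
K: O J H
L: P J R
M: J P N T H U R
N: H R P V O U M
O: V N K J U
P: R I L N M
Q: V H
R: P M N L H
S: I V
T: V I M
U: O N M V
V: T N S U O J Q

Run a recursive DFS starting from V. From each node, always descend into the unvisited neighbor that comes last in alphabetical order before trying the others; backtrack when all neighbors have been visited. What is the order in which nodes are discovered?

V -> U -> O -> N -> R -> P -> M -> T -> I -> S -> J -> L -> K -> H -> Q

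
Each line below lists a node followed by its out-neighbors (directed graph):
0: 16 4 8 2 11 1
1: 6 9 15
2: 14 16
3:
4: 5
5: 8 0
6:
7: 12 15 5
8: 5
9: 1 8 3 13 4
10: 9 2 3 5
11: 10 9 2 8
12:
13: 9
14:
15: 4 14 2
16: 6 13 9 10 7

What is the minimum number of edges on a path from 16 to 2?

2

Level 0: 16
Level 1: 6, 7, 9, 10, 13
Level 2: 1, 2, 3, 4, 5, 8, 12, 15
Level 3: 0, 14
Level 4: 11
2 first appears at level 2.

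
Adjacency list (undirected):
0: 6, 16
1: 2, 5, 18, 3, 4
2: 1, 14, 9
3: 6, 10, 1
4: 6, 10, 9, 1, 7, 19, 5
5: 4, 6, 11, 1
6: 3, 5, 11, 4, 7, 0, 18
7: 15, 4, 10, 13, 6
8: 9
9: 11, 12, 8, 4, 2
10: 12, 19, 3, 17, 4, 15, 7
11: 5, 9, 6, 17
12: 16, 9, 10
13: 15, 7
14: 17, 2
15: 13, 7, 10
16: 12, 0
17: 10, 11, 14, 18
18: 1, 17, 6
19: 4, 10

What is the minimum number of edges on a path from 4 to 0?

2

Level 0: 4
Level 1: 1, 5, 6, 7, 9, 10, 19
Level 2: 0, 2, 3, 8, 11, 12, 13, 15, 17, 18
Level 3: 14, 16
0 first appears at level 2.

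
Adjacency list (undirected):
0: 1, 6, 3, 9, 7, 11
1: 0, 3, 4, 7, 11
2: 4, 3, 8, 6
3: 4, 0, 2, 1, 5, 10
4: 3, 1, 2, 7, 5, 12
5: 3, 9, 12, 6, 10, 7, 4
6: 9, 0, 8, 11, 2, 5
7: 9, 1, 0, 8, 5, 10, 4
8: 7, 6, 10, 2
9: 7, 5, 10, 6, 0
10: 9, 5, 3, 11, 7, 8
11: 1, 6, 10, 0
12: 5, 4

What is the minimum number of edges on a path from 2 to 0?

Level 0: 2
Level 1: 3, 4, 6, 8
Level 2: 0, 1, 5, 7, 9, 10, 11, 12
0 first appears at level 2.

2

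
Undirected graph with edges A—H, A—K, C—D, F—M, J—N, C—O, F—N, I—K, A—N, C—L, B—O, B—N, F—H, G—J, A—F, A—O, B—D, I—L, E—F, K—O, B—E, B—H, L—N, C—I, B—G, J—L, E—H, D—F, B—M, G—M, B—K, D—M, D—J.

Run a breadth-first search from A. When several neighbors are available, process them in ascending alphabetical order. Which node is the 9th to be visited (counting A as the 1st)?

Visit A; enqueue F, H, K, N, O → queue [F, H, K, N, O]
Visit F; enqueue D, E, M → queue [H, K, N, O, D, E, M]
Visit H; enqueue B → queue [K, N, O, D, E, M, B]
Visit K; enqueue I → queue [N, O, D, E, M, B, I]
Visit N; enqueue J, L → queue [O, D, E, M, B, I, J, L]
Visit O; enqueue C → queue [D, E, M, B, I, J, L, C]
Visit D → queue [E, M, B, I, J, L, C]
Visit E → queue [M, B, I, J, L, C]
Visit M; enqueue G → queue [B, I, J, L, C, G]
Visit B → queue [I, J, L, C, G]
Visit I → queue [J, L, C, G]
Visit J → queue [L, C, G]
Visit L → queue [C, G]
Visit C → queue [G]
Visit G → queue []

Visit order: A, F, H, K, N, O, D, E, M, B, I, J, L, C, G

M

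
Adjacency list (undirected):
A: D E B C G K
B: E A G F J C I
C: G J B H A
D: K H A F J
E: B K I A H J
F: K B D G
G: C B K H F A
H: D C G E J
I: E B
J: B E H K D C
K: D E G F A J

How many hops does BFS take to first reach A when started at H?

Level 0: H
Level 1: C, D, E, G, J
Level 2: A, B, F, I, K
A first appears at level 2.

2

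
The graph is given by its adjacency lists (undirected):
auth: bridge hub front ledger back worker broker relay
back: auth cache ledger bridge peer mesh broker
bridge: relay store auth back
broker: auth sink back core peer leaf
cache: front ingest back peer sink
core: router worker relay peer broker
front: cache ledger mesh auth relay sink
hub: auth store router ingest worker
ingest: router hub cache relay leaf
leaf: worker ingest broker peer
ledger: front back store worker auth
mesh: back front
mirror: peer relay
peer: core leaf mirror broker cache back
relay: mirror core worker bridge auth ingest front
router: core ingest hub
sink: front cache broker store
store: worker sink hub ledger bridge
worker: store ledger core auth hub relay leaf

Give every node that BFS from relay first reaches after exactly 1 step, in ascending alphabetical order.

Level 0: relay
Level 1: auth, bridge, core, front, ingest, mirror, worker
Level 2: back, broker, cache, hub, leaf, ledger, mesh, peer, router, sink, store

auth, bridge, core, front, ingest, mirror, worker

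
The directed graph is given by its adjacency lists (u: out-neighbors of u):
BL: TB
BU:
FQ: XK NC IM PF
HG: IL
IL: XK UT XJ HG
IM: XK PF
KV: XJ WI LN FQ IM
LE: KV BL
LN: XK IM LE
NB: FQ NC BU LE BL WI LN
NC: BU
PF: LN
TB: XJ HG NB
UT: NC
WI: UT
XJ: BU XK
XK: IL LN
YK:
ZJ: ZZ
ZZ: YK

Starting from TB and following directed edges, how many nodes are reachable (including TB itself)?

17

BFS from TB visits: TB, XJ, NB, HG, XK, BU, WI, NC, LN, LE, FQ, BL, IL, UT, IM, KV, PF
Reachable nodes: 17 of 20 total.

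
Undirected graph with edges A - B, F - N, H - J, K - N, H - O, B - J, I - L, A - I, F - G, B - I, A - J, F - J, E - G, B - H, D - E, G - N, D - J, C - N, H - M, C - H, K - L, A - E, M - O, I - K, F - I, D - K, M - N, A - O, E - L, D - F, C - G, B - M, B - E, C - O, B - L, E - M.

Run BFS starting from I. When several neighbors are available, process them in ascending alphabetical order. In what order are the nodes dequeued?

I, A, B, F, K, L, E, J, O, H, M, D, G, N, C

Visit I; enqueue A, B, F, K, L → queue [A, B, F, K, L]
Visit A; enqueue E, J, O → queue [B, F, K, L, E, J, O]
Visit B; enqueue H, M → queue [F, K, L, E, J, O, H, M]
Visit F; enqueue D, G, N → queue [K, L, E, J, O, H, M, D, G, N]
Visit K → queue [L, E, J, O, H, M, D, G, N]
Visit L → queue [E, J, O, H, M, D, G, N]
Visit E → queue [J, O, H, M, D, G, N]
Visit J → queue [O, H, M, D, G, N]
Visit O; enqueue C → queue [H, M, D, G, N, C]
Visit H → queue [M, D, G, N, C]
Visit M → queue [D, G, N, C]
Visit D → queue [G, N, C]
Visit G → queue [N, C]
Visit N → queue [C]
Visit C → queue []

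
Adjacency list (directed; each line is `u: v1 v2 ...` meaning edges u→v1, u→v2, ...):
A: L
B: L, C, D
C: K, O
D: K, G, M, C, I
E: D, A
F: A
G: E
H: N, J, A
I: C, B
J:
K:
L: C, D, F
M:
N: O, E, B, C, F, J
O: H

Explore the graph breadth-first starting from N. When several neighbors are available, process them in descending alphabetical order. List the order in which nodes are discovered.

N → O → J → F → E → C → B → H → A → D → K → L → M → I → G

Visit N; enqueue O, J, F, E, C, B → queue [O, J, F, E, C, B]
Visit O; enqueue H → queue [J, F, E, C, B, H]
Visit J → queue [F, E, C, B, H]
Visit F; enqueue A → queue [E, C, B, H, A]
Visit E; enqueue D → queue [C, B, H, A, D]
Visit C; enqueue K → queue [B, H, A, D, K]
Visit B; enqueue L → queue [H, A, D, K, L]
Visit H → queue [A, D, K, L]
Visit A → queue [D, K, L]
Visit D; enqueue M, I, G → queue [K, L, M, I, G]
Visit K → queue [L, M, I, G]
Visit L → queue [M, I, G]
Visit M → queue [I, G]
Visit I → queue [G]
Visit G → queue []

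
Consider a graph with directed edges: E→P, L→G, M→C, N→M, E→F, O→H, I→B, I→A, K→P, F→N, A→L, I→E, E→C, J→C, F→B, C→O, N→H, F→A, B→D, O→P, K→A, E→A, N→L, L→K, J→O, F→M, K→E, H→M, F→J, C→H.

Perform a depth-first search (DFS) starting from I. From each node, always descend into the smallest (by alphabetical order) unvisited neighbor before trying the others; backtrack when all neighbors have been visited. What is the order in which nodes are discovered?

I, A, L, G, K, E, C, H, M, O, P, F, B, D, J, N

Visit I
I → A
A → L
L → G
L → K
K → E
E → C
C → H
H → M
C → O
O → P
E → F
F → B
B → D
F → J
F → N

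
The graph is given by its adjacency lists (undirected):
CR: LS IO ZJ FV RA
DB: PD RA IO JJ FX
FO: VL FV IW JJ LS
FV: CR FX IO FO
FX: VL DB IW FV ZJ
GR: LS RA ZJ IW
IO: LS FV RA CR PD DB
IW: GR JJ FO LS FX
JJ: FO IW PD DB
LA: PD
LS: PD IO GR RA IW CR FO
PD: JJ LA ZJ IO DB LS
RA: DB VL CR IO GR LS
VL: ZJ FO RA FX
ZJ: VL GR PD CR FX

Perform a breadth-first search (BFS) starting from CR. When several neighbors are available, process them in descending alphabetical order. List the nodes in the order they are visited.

Visit CR; enqueue ZJ, RA, LS, IO, FV → queue [ZJ, RA, LS, IO, FV]
Visit ZJ; enqueue VL, PD, GR, FX → queue [RA, LS, IO, FV, VL, PD, GR, FX]
Visit RA; enqueue DB → queue [LS, IO, FV, VL, PD, GR, FX, DB]
Visit LS; enqueue IW, FO → queue [IO, FV, VL, PD, GR, FX, DB, IW, FO]
Visit IO → queue [FV, VL, PD, GR, FX, DB, IW, FO]
Visit FV → queue [VL, PD, GR, FX, DB, IW, FO]
Visit VL → queue [PD, GR, FX, DB, IW, FO]
Visit PD; enqueue LA, JJ → queue [GR, FX, DB, IW, FO, LA, JJ]
Visit GR → queue [FX, DB, IW, FO, LA, JJ]
Visit FX → queue [DB, IW, FO, LA, JJ]
Visit DB → queue [IW, FO, LA, JJ]
Visit IW → queue [FO, LA, JJ]
Visit FO → queue [LA, JJ]
Visit LA → queue [JJ]
Visit JJ → queue []

CR ZJ RA LS IO FV VL PD GR FX DB IW FO LA JJ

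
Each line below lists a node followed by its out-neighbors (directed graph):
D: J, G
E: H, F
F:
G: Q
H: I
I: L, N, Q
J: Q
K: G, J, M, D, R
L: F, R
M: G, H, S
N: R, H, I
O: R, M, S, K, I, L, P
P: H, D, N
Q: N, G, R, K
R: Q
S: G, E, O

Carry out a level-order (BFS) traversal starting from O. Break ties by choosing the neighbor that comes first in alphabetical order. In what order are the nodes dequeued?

Visit O; enqueue I, K, L, M, P, R, S → queue [I, K, L, M, P, R, S]
Visit I; enqueue N, Q → queue [K, L, M, P, R, S, N, Q]
Visit K; enqueue D, G, J → queue [L, M, P, R, S, N, Q, D, G, J]
Visit L; enqueue F → queue [M, P, R, S, N, Q, D, G, J, F]
Visit M; enqueue H → queue [P, R, S, N, Q, D, G, J, F, H]
Visit P → queue [R, S, N, Q, D, G, J, F, H]
Visit R → queue [S, N, Q, D, G, J, F, H]
Visit S; enqueue E → queue [N, Q, D, G, J, F, H, E]
Visit N → queue [Q, D, G, J, F, H, E]
Visit Q → queue [D, G, J, F, H, E]
Visit D → queue [G, J, F, H, E]
Visit G → queue [J, F, H, E]
Visit J → queue [F, H, E]
Visit F → queue [H, E]
Visit H → queue [E]
Visit E → queue []

O, I, K, L, M, P, R, S, N, Q, D, G, J, F, H, E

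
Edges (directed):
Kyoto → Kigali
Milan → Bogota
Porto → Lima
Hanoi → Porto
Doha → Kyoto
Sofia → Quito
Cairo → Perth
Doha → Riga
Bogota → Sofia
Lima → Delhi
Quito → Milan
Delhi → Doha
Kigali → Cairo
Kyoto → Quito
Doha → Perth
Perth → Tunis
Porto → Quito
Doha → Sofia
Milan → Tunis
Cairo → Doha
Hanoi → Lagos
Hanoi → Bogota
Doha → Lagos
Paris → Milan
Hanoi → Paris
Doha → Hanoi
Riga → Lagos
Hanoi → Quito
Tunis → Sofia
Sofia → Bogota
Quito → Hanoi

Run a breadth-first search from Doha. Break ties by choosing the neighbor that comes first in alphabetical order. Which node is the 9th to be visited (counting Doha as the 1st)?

Visit Doha; enqueue Hanoi, Kyoto, Lagos, Perth, Riga, Sofia → queue [Hanoi, Kyoto, Lagos, Perth, Riga, Sofia]
Visit Hanoi; enqueue Bogota, Paris, Porto, Quito → queue [Kyoto, Lagos, Perth, Riga, Sofia, Bogota, Paris, Porto, Quito]
Visit Kyoto; enqueue Kigali → queue [Lagos, Perth, Riga, Sofia, Bogota, Paris, Porto, Quito, Kigali]
Visit Lagos → queue [Perth, Riga, Sofia, Bogota, Paris, Porto, Quito, Kigali]
Visit Perth; enqueue Tunis → queue [Riga, Sofia, Bogota, Paris, Porto, Quito, Kigali, Tunis]
Visit Riga → queue [Sofia, Bogota, Paris, Porto, Quito, Kigali, Tunis]
Visit Sofia → queue [Bogota, Paris, Porto, Quito, Kigali, Tunis]
Visit Bogota → queue [Paris, Porto, Quito, Kigali, Tunis]
Visit Paris; enqueue Milan → queue [Porto, Quito, Kigali, Tunis, Milan]
Visit Porto; enqueue Lima → queue [Quito, Kigali, Tunis, Milan, Lima]
Visit Quito → queue [Kigali, Tunis, Milan, Lima]
Visit Kigali; enqueue Cairo → queue [Tunis, Milan, Lima, Cairo]
Visit Tunis → queue [Milan, Lima, Cairo]
Visit Milan → queue [Lima, Cairo]
Visit Lima; enqueue Delhi → queue [Cairo, Delhi]
Visit Cairo → queue [Delhi]
Visit Delhi → queue []

Visit order: Doha, Hanoi, Kyoto, Lagos, Perth, Riga, Sofia, Bogota, Paris, Porto, Quito, Kigali, Tunis, Milan, Lima, Cairo, Delhi

Paris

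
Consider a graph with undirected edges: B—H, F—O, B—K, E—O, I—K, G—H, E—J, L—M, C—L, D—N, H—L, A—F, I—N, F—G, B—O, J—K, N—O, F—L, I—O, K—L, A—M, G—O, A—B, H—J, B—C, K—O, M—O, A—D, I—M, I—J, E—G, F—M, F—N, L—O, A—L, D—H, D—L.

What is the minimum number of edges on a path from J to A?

Level 0: J
Level 1: E, H, I, K
Level 2: B, D, G, L, M, N, O
Level 3: A, C, F
A first appears at level 3.

3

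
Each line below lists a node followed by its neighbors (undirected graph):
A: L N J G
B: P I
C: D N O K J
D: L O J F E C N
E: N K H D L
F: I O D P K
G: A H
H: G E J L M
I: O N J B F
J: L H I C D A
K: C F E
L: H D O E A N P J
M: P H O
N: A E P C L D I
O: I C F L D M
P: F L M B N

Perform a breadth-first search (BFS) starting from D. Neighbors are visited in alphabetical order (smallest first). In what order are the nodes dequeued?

D C E F J L N O K H I P A M G B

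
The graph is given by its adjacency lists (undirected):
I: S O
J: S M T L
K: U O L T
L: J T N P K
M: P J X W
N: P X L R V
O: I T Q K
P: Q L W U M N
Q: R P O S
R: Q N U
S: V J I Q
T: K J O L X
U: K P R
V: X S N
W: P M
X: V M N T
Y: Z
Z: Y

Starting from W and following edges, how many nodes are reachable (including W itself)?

16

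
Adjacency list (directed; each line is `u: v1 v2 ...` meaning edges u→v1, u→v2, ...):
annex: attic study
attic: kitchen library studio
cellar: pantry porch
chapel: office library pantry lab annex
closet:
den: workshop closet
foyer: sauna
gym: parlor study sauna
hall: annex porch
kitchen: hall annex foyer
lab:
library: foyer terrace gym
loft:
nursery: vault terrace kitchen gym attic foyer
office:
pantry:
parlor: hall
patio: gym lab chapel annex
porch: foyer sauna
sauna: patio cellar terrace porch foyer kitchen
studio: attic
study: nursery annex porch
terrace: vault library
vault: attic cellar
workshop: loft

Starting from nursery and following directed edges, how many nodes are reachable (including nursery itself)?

21

BFS from nursery visits: nursery, vault, terrace, kitchen, gym, attic, foyer, cellar, library, hall, annex, parlor, study, sauna, studio, pantry, porch, patio, lab, chapel, office
Reachable nodes: 21 of 25 total.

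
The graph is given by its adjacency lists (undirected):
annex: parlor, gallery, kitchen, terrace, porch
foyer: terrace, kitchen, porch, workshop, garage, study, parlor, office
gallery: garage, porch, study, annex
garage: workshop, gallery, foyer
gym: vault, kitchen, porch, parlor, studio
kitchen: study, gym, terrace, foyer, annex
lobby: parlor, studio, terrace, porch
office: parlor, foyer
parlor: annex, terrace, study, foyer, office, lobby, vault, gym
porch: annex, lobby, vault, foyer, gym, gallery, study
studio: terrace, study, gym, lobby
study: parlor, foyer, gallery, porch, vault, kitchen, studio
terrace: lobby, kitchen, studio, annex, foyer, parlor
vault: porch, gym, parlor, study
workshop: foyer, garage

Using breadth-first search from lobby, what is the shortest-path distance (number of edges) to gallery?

2

Level 0: lobby
Level 1: parlor, porch, studio, terrace
Level 2: annex, foyer, gallery, gym, kitchen, office, study, vault
Level 3: garage, workshop
gallery first appears at level 2.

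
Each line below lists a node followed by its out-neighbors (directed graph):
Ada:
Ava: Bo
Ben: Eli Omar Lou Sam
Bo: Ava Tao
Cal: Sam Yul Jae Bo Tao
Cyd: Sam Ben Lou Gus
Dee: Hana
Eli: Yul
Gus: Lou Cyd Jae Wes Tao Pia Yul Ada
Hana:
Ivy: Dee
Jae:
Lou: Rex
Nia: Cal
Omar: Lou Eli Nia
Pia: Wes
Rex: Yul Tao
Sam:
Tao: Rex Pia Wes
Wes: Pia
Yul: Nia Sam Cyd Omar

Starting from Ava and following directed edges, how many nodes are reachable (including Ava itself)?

18

BFS from Ava visits: Ava, Bo, Tao, Wes, Rex, Pia, Yul, Sam, Omar, Nia, Cyd, Lou, Eli, Cal, Gus, Ben, Jae, Ada
Reachable nodes: 18 of 21 total.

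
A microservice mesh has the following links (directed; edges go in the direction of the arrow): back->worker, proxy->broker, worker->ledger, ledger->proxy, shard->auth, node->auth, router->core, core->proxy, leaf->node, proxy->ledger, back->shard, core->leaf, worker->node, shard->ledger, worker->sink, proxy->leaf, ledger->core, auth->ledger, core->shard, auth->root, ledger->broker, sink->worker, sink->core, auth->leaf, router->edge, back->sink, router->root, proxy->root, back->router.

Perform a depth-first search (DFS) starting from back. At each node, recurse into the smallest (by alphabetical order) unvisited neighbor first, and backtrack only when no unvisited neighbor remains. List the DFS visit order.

back, router, core, leaf, node, auth, ledger, broker, proxy, root, shard, edge, sink, worker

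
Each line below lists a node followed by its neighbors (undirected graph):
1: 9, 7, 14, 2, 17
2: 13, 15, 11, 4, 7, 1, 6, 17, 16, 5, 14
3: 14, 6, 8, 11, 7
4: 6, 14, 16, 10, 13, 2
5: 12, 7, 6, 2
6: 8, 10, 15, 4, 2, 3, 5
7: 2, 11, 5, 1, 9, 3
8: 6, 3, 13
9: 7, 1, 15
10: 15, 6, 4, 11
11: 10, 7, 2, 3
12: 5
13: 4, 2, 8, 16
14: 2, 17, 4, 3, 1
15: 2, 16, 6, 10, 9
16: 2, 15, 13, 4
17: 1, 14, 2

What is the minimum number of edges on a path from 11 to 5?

2

Level 0: 11
Level 1: 2, 3, 7, 10
Level 2: 1, 4, 5, 6, 8, 9, 13, 14, 15, 16, 17
Level 3: 12
5 first appears at level 2.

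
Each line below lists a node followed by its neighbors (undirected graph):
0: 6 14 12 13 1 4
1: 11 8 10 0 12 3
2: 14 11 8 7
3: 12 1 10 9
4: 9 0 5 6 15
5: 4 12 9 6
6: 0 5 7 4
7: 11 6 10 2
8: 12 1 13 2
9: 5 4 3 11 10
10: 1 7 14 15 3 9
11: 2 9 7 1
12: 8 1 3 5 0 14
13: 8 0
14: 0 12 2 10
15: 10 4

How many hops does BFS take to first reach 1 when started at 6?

Level 0: 6
Level 1: 0, 4, 5, 7
Level 2: 1, 2, 9, 10, 11, 12, 13, 14, 15
Level 3: 3, 8
1 first appears at level 2.

2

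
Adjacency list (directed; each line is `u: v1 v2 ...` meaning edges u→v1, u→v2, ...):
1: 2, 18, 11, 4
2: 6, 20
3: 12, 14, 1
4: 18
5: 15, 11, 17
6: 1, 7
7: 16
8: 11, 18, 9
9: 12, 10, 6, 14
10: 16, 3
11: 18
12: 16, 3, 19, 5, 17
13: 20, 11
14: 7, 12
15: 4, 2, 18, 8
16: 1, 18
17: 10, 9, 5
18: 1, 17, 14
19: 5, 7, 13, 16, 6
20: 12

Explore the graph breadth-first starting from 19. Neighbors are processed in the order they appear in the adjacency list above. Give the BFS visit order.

Visit 19; enqueue 5, 7, 13, 16, 6 → queue [5, 7, 13, 16, 6]
Visit 5; enqueue 15, 11, 17 → queue [7, 13, 16, 6, 15, 11, 17]
Visit 7 → queue [13, 16, 6, 15, 11, 17]
Visit 13; enqueue 20 → queue [16, 6, 15, 11, 17, 20]
Visit 16; enqueue 1, 18 → queue [6, 15, 11, 17, 20, 1, 18]
Visit 6 → queue [15, 11, 17, 20, 1, 18]
Visit 15; enqueue 4, 2, 8 → queue [11, 17, 20, 1, 18, 4, 2, 8]
Visit 11 → queue [17, 20, 1, 18, 4, 2, 8]
Visit 17; enqueue 10, 9 → queue [20, 1, 18, 4, 2, 8, 10, 9]
Visit 20; enqueue 12 → queue [1, 18, 4, 2, 8, 10, 9, 12]
Visit 1 → queue [18, 4, 2, 8, 10, 9, 12]
Visit 18; enqueue 14 → queue [4, 2, 8, 10, 9, 12, 14]
Visit 4 → queue [2, 8, 10, 9, 12, 14]
Visit 2 → queue [8, 10, 9, 12, 14]
Visit 8 → queue [10, 9, 12, 14]
Visit 10; enqueue 3 → queue [9, 12, 14, 3]
Visit 9 → queue [12, 14, 3]
Visit 12 → queue [14, 3]
Visit 14 → queue [3]
Visit 3 → queue []

19 5 7 13 16 6 15 11 17 20 1 18 4 2 8 10 9 12 14 3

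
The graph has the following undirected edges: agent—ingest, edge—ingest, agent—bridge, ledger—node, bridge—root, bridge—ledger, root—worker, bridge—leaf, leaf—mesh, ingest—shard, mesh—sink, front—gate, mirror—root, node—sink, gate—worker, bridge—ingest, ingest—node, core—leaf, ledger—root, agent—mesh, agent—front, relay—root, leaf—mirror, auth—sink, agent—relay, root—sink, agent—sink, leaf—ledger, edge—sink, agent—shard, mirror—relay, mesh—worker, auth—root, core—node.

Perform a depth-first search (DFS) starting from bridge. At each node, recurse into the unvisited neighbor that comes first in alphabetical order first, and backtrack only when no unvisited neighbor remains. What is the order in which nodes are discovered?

Visit bridge
bridge → agent
agent → front
front → gate
gate → worker
worker → mesh
mesh → leaf
leaf → core
core → node
node → ingest
ingest → edge
edge → sink
sink → auth
auth → root
root → ledger
root → mirror
mirror → relay
ingest → shard

bridge agent front gate worker mesh leaf core node ingest edge sink auth root ledger mirror relay shard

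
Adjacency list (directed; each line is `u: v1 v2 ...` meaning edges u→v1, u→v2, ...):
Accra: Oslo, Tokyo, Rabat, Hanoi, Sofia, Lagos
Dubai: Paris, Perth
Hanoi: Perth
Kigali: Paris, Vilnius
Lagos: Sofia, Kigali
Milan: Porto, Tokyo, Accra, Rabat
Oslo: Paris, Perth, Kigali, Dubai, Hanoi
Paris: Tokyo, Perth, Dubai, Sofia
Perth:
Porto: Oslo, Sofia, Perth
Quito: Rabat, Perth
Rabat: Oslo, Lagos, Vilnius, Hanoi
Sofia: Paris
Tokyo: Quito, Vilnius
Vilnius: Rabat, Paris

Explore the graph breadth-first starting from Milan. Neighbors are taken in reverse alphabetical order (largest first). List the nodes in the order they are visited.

Visit Milan; enqueue Tokyo, Rabat, Porto, Accra → queue [Tokyo, Rabat, Porto, Accra]
Visit Tokyo; enqueue Vilnius, Quito → queue [Rabat, Porto, Accra, Vilnius, Quito]
Visit Rabat; enqueue Oslo, Lagos, Hanoi → queue [Porto, Accra, Vilnius, Quito, Oslo, Lagos, Hanoi]
Visit Porto; enqueue Sofia, Perth → queue [Accra, Vilnius, Quito, Oslo, Lagos, Hanoi, Sofia, Perth]
Visit Accra → queue [Vilnius, Quito, Oslo, Lagos, Hanoi, Sofia, Perth]
Visit Vilnius; enqueue Paris → queue [Quito, Oslo, Lagos, Hanoi, Sofia, Perth, Paris]
Visit Quito → queue [Oslo, Lagos, Hanoi, Sofia, Perth, Paris]
Visit Oslo; enqueue Kigali, Dubai → queue [Lagos, Hanoi, Sofia, Perth, Paris, Kigali, Dubai]
Visit Lagos → queue [Hanoi, Sofia, Perth, Paris, Kigali, Dubai]
Visit Hanoi → queue [Sofia, Perth, Paris, Kigali, Dubai]
Visit Sofia → queue [Perth, Paris, Kigali, Dubai]
Visit Perth → queue [Paris, Kigali, Dubai]
Visit Paris → queue [Kigali, Dubai]
Visit Kigali → queue [Dubai]
Visit Dubai → queue []

Milan -> Tokyo -> Rabat -> Porto -> Accra -> Vilnius -> Quito -> Oslo -> Lagos -> Hanoi -> Sofia -> Perth -> Paris -> Kigali -> Dubai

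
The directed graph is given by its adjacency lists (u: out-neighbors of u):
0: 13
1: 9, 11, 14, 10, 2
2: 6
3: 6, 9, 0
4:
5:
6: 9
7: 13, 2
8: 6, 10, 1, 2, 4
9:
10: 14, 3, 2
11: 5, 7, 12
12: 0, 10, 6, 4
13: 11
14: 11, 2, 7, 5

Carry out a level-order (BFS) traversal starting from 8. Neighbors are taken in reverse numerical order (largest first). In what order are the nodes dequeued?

8 10 6 4 2 1 14 3 9 11 7 5 0 12 13

Visit 8; enqueue 10, 6, 4, 2, 1 → queue [10, 6, 4, 2, 1]
Visit 10; enqueue 14, 3 → queue [6, 4, 2, 1, 14, 3]
Visit 6; enqueue 9 → queue [4, 2, 1, 14, 3, 9]
Visit 4 → queue [2, 1, 14, 3, 9]
Visit 2 → queue [1, 14, 3, 9]
Visit 1; enqueue 11 → queue [14, 3, 9, 11]
Visit 14; enqueue 7, 5 → queue [3, 9, 11, 7, 5]
Visit 3; enqueue 0 → queue [9, 11, 7, 5, 0]
Visit 9 → queue [11, 7, 5, 0]
Visit 11; enqueue 12 → queue [7, 5, 0, 12]
Visit 7; enqueue 13 → queue [5, 0, 12, 13]
Visit 5 → queue [0, 12, 13]
Visit 0 → queue [12, 13]
Visit 12 → queue [13]
Visit 13 → queue []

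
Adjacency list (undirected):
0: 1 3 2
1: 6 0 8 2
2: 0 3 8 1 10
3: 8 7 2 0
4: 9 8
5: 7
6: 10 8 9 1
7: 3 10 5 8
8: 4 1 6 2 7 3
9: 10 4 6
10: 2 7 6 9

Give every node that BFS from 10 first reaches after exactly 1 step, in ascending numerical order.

Level 0: 10
Level 1: 2, 6, 7, 9
Level 2: 0, 1, 3, 4, 5, 8

2, 6, 7, 9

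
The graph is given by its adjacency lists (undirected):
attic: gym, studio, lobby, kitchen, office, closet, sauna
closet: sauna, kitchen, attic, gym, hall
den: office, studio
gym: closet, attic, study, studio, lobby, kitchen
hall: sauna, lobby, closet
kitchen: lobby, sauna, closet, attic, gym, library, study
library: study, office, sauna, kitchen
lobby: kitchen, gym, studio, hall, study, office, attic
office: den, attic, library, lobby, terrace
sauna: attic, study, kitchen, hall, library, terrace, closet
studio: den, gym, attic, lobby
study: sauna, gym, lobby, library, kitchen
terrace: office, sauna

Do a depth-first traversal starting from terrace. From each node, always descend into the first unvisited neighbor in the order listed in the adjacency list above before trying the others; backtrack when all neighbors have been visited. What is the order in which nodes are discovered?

terrace → office → den → studio → gym → closet → sauna → attic → lobby → kitchen → library → study → hall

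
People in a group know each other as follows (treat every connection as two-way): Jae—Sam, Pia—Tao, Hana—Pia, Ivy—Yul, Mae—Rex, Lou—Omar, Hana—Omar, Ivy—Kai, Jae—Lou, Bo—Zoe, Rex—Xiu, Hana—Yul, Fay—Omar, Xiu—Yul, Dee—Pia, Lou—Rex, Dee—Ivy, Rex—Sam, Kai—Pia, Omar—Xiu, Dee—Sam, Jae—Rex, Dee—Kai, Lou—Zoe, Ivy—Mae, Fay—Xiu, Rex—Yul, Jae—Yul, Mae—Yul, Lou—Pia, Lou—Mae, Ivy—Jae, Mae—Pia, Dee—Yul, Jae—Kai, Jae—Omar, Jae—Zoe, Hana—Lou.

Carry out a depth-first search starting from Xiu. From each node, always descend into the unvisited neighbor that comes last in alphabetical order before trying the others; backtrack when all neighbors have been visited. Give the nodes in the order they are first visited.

Visit Xiu
Xiu → Yul
Yul → Rex
Rex → Sam
Sam → Jae
Jae → Zoe
Zoe → Lou
Lou → Pia
Pia → Tao
Pia → Mae
Mae → Ivy
Ivy → Kai
Kai → Dee
Pia → Hana
Hana → Omar
Omar → Fay
Zoe → Bo

Xiu, Yul, Rex, Sam, Jae, Zoe, Lou, Pia, Tao, Mae, Ivy, Kai, Dee, Hana, Omar, Fay, Bo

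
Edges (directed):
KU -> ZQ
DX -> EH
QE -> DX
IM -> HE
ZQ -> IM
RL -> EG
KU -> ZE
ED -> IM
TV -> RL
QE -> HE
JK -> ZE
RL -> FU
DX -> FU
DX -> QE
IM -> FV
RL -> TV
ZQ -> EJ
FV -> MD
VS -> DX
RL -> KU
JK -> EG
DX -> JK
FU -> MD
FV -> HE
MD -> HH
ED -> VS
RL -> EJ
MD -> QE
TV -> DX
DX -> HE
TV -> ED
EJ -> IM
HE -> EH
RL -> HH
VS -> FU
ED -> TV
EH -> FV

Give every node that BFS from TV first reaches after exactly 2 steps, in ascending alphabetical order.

EG, EH, EJ, FU, HE, HH, IM, JK, KU, QE, VS

Level 0: TV
Level 1: DX, ED, RL
Level 2: EG, EH, EJ, FU, HE, HH, IM, JK, KU, QE, VS
Level 3: FV, MD, ZE, ZQ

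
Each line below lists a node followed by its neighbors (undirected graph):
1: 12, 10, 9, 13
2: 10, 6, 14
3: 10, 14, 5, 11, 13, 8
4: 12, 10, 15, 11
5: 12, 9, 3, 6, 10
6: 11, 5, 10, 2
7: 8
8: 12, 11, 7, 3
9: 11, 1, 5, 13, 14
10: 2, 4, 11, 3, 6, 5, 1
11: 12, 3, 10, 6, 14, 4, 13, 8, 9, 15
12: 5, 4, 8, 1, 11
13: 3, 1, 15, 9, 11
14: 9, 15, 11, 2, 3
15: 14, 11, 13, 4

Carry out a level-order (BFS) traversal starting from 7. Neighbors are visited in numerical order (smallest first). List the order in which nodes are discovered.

7, 8, 3, 11, 12, 5, 10, 13, 14, 4, 6, 9, 15, 1, 2

Visit 7; enqueue 8 → queue [8]
Visit 8; enqueue 3, 11, 12 → queue [3, 11, 12]
Visit 3; enqueue 5, 10, 13, 14 → queue [11, 12, 5, 10, 13, 14]
Visit 11; enqueue 4, 6, 9, 15 → queue [12, 5, 10, 13, 14, 4, 6, 9, 15]
Visit 12; enqueue 1 → queue [5, 10, 13, 14, 4, 6, 9, 15, 1]
Visit 5 → queue [10, 13, 14, 4, 6, 9, 15, 1]
Visit 10; enqueue 2 → queue [13, 14, 4, 6, 9, 15, 1, 2]
Visit 13 → queue [14, 4, 6, 9, 15, 1, 2]
Visit 14 → queue [4, 6, 9, 15, 1, 2]
Visit 4 → queue [6, 9, 15, 1, 2]
Visit 6 → queue [9, 15, 1, 2]
Visit 9 → queue [15, 1, 2]
Visit 15 → queue [1, 2]
Visit 1 → queue [2]
Visit 2 → queue []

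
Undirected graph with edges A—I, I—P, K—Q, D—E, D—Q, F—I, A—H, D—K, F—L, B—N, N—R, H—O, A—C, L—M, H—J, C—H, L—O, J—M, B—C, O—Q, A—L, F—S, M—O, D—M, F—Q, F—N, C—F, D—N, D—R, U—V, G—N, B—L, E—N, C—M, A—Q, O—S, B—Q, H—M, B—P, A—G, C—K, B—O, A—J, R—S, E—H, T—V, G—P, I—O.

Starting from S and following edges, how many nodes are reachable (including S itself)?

BFS from S visits: S, F, O, R, C, I, L, N, Q, B, H, M, D, A, K, P, E, G, J
Reachable nodes: 19 of 22 total.

19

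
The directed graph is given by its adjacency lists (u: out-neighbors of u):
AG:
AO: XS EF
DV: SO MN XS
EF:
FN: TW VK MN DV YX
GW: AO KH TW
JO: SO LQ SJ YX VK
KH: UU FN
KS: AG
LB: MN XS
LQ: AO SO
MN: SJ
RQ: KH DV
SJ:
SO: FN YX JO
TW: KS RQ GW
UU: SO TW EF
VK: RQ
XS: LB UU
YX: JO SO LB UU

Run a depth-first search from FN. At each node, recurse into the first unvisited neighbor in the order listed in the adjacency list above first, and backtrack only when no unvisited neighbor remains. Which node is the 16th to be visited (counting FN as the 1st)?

Visit FN
FN → TW
TW → KS
KS → AG
TW → RQ
RQ → KH
KH → UU
UU → SO
SO → YX
YX → JO
JO → LQ
LQ → AO
AO → XS
XS → LB
LB → MN
MN → SJ
AO → EF
JO → VK
RQ → DV
TW → GW

Visit order: FN, TW, KS, AG, RQ, KH, UU, SO, YX, JO, LQ, AO, XS, LB, MN, SJ, EF, VK, DV, GW

SJ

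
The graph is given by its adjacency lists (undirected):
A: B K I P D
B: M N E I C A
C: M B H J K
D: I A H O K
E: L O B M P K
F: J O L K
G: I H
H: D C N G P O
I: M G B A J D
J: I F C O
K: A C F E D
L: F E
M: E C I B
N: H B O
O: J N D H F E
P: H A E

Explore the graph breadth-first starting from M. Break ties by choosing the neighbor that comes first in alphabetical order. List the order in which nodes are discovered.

M -> B -> C -> E -> I -> A -> N -> H -> J -> K -> L -> O -> P -> D -> G -> F

Visit M; enqueue B, C, E, I → queue [B, C, E, I]
Visit B; enqueue A, N → queue [C, E, I, A, N]
Visit C; enqueue H, J, K → queue [E, I, A, N, H, J, K]
Visit E; enqueue L, O, P → queue [I, A, N, H, J, K, L, O, P]
Visit I; enqueue D, G → queue [A, N, H, J, K, L, O, P, D, G]
Visit A → queue [N, H, J, K, L, O, P, D, G]
Visit N → queue [H, J, K, L, O, P, D, G]
Visit H → queue [J, K, L, O, P, D, G]
Visit J; enqueue F → queue [K, L, O, P, D, G, F]
Visit K → queue [L, O, P, D, G, F]
Visit L → queue [O, P, D, G, F]
Visit O → queue [P, D, G, F]
Visit P → queue [D, G, F]
Visit D → queue [G, F]
Visit G → queue [F]
Visit F → queue []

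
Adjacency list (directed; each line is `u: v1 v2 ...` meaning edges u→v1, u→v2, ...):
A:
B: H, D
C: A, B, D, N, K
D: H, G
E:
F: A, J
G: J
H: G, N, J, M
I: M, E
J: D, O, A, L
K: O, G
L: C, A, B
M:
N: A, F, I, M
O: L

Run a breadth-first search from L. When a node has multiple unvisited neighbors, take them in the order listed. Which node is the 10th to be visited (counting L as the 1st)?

Visit L; enqueue C, A, B → queue [C, A, B]
Visit C; enqueue D, N, K → queue [A, B, D, N, K]
Visit A → queue [B, D, N, K]
Visit B; enqueue H → queue [D, N, K, H]
Visit D; enqueue G → queue [N, K, H, G]
Visit N; enqueue F, I, M → queue [K, H, G, F, I, M]
Visit K; enqueue O → queue [H, G, F, I, M, O]
Visit H; enqueue J → queue [G, F, I, M, O, J]
Visit G → queue [F, I, M, O, J]
Visit F → queue [I, M, O, J]
Visit I; enqueue E → queue [M, O, J, E]
Visit M → queue [O, J, E]
Visit O → queue [J, E]
Visit J → queue [E]
Visit E → queue []

Visit order: L, C, A, B, D, N, K, H, G, F, I, M, O, J, E

F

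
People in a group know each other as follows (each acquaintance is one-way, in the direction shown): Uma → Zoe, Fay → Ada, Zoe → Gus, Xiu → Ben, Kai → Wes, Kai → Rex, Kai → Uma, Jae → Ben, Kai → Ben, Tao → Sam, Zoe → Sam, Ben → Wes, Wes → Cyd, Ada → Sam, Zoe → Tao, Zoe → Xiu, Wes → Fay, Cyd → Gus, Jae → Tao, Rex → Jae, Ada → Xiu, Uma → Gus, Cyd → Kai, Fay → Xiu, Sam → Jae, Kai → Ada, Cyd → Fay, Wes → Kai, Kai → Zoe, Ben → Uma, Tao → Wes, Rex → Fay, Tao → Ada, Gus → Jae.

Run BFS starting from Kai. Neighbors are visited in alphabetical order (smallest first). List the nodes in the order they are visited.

Visit Kai; enqueue Ada, Ben, Rex, Uma, Wes, Zoe → queue [Ada, Ben, Rex, Uma, Wes, Zoe]
Visit Ada; enqueue Sam, Xiu → queue [Ben, Rex, Uma, Wes, Zoe, Sam, Xiu]
Visit Ben → queue [Rex, Uma, Wes, Zoe, Sam, Xiu]
Visit Rex; enqueue Fay, Jae → queue [Uma, Wes, Zoe, Sam, Xiu, Fay, Jae]
Visit Uma; enqueue Gus → queue [Wes, Zoe, Sam, Xiu, Fay, Jae, Gus]
Visit Wes; enqueue Cyd → queue [Zoe, Sam, Xiu, Fay, Jae, Gus, Cyd]
Visit Zoe; enqueue Tao → queue [Sam, Xiu, Fay, Jae, Gus, Cyd, Tao]
Visit Sam → queue [Xiu, Fay, Jae, Gus, Cyd, Tao]
Visit Xiu → queue [Fay, Jae, Gus, Cyd, Tao]
Visit Fay → queue [Jae, Gus, Cyd, Tao]
Visit Jae → queue [Gus, Cyd, Tao]
Visit Gus → queue [Cyd, Tao]
Visit Cyd → queue [Tao]
Visit Tao → queue []

Kai, Ada, Ben, Rex, Uma, Wes, Zoe, Sam, Xiu, Fay, Jae, Gus, Cyd, Tao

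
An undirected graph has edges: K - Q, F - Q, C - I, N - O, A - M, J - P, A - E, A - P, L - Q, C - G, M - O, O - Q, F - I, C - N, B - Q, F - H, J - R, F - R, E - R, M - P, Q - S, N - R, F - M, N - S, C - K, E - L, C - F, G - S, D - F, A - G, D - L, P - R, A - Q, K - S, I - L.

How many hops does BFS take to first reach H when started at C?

Level 0: C
Level 1: F, G, I, K, N
Level 2: A, D, H, L, M, O, Q, R, S
Level 3: B, E, J, P
H first appears at level 2.

2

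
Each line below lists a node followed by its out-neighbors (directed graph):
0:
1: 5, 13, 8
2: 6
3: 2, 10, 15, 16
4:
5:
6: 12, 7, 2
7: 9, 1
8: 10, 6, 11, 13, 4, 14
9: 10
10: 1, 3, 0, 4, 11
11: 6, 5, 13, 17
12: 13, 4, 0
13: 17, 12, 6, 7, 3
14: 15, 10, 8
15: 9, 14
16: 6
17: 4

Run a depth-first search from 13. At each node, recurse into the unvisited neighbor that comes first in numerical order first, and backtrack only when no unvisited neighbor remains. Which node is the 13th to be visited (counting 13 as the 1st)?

17

Visit 13
13 → 3
3 → 2
2 → 6
6 → 7
7 → 1
1 → 5
1 → 8
8 → 4
8 → 10
10 → 0
10 → 11
11 → 17
8 → 14
14 → 15
15 → 9
6 → 12
3 → 16

Visit order: 13, 3, 2, 6, 7, 1, 5, 8, 4, 10, 0, 11, 17, 14, 15, 9, 12, 16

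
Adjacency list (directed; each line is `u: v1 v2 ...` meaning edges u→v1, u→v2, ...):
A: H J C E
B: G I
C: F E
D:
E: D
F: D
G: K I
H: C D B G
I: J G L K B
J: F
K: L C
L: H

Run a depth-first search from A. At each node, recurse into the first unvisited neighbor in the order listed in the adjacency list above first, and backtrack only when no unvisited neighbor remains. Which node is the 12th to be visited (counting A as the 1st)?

J

Visit A
A → H
H → C
C → F
F → D
C → E
H → B
B → G
G → K
K → L
G → I
I → J

Visit order: A, H, C, F, D, E, B, G, K, L, I, J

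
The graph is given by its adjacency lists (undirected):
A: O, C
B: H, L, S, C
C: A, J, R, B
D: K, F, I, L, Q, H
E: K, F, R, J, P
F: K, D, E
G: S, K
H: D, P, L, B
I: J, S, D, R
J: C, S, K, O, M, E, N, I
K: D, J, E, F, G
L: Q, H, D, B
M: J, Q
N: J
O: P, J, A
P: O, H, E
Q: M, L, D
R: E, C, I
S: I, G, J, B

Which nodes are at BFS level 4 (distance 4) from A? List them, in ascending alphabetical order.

Level 0: A
Level 1: C, O
Level 2: B, J, P, R
Level 3: E, H, I, K, L, M, N, S
Level 4: D, F, G, Q

D, F, G, Q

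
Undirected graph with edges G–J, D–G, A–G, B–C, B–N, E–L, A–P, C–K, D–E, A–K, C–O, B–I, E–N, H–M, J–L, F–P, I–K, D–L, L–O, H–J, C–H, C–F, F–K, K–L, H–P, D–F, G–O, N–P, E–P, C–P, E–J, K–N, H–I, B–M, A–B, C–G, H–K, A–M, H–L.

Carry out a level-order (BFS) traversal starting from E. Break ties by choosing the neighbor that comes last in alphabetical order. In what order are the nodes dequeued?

Visit E; enqueue P, N, L, J, D → queue [P, N, L, J, D]
Visit P; enqueue H, F, C, A → queue [N, L, J, D, H, F, C, A]
Visit N; enqueue K, B → queue [L, J, D, H, F, C, A, K, B]
Visit L; enqueue O → queue [J, D, H, F, C, A, K, B, O]
Visit J; enqueue G → queue [D, H, F, C, A, K, B, O, G]
Visit D → queue [H, F, C, A, K, B, O, G]
Visit H; enqueue M, I → queue [F, C, A, K, B, O, G, M, I]
Visit F → queue [C, A, K, B, O, G, M, I]
Visit C → queue [A, K, B, O, G, M, I]
Visit A → queue [K, B, O, G, M, I]
Visit K → queue [B, O, G, M, I]
Visit B → queue [O, G, M, I]
Visit O → queue [G, M, I]
Visit G → queue [M, I]
Visit M → queue [I]
Visit I → queue []

E -> P -> N -> L -> J -> D -> H -> F -> C -> A -> K -> B -> O -> G -> M -> I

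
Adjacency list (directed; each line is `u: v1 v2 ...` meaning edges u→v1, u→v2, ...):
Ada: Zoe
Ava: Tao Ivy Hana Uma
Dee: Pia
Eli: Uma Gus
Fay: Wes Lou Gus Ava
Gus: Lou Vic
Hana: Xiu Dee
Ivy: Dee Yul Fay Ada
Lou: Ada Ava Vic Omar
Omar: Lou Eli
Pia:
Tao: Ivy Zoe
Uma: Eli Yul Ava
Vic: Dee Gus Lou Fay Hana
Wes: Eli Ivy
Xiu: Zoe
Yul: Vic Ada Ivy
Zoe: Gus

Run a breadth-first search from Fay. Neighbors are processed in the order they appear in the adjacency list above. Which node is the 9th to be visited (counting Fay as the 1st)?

Vic

Visit Fay; enqueue Wes, Lou, Gus, Ava → queue [Wes, Lou, Gus, Ava]
Visit Wes; enqueue Eli, Ivy → queue [Lou, Gus, Ava, Eli, Ivy]
Visit Lou; enqueue Ada, Vic, Omar → queue [Gus, Ava, Eli, Ivy, Ada, Vic, Omar]
Visit Gus → queue [Ava, Eli, Ivy, Ada, Vic, Omar]
Visit Ava; enqueue Tao, Hana, Uma → queue [Eli, Ivy, Ada, Vic, Omar, Tao, Hana, Uma]
Visit Eli → queue [Ivy, Ada, Vic, Omar, Tao, Hana, Uma]
Visit Ivy; enqueue Dee, Yul → queue [Ada, Vic, Omar, Tao, Hana, Uma, Dee, Yul]
Visit Ada; enqueue Zoe → queue [Vic, Omar, Tao, Hana, Uma, Dee, Yul, Zoe]
Visit Vic → queue [Omar, Tao, Hana, Uma, Dee, Yul, Zoe]
Visit Omar → queue [Tao, Hana, Uma, Dee, Yul, Zoe]
Visit Tao → queue [Hana, Uma, Dee, Yul, Zoe]
Visit Hana; enqueue Xiu → queue [Uma, Dee, Yul, Zoe, Xiu]
Visit Uma → queue [Dee, Yul, Zoe, Xiu]
Visit Dee; enqueue Pia → queue [Yul, Zoe, Xiu, Pia]
Visit Yul → queue [Zoe, Xiu, Pia]
Visit Zoe → queue [Xiu, Pia]
Visit Xiu → queue [Pia]
Visit Pia → queue []

Visit order: Fay, Wes, Lou, Gus, Ava, Eli, Ivy, Ada, Vic, Omar, Tao, Hana, Uma, Dee, Yul, Zoe, Xiu, Pia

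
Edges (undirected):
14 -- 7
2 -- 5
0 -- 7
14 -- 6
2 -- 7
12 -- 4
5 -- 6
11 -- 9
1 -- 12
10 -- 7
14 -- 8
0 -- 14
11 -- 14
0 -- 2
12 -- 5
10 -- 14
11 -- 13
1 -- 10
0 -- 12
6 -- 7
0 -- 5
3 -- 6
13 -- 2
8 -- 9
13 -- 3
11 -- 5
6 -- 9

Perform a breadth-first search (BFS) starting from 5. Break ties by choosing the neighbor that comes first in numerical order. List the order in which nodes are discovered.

5 0 2 6 11 12 7 14 13 3 9 1 4 10 8

Visit 5; enqueue 0, 2, 6, 11, 12 → queue [0, 2, 6, 11, 12]
Visit 0; enqueue 7, 14 → queue [2, 6, 11, 12, 7, 14]
Visit 2; enqueue 13 → queue [6, 11, 12, 7, 14, 13]
Visit 6; enqueue 3, 9 → queue [11, 12, 7, 14, 13, 3, 9]
Visit 11 → queue [12, 7, 14, 13, 3, 9]
Visit 12; enqueue 1, 4 → queue [7, 14, 13, 3, 9, 1, 4]
Visit 7; enqueue 10 → queue [14, 13, 3, 9, 1, 4, 10]
Visit 14; enqueue 8 → queue [13, 3, 9, 1, 4, 10, 8]
Visit 13 → queue [3, 9, 1, 4, 10, 8]
Visit 3 → queue [9, 1, 4, 10, 8]
Visit 9 → queue [1, 4, 10, 8]
Visit 1 → queue [4, 10, 8]
Visit 4 → queue [10, 8]
Visit 10 → queue [8]
Visit 8 → queue []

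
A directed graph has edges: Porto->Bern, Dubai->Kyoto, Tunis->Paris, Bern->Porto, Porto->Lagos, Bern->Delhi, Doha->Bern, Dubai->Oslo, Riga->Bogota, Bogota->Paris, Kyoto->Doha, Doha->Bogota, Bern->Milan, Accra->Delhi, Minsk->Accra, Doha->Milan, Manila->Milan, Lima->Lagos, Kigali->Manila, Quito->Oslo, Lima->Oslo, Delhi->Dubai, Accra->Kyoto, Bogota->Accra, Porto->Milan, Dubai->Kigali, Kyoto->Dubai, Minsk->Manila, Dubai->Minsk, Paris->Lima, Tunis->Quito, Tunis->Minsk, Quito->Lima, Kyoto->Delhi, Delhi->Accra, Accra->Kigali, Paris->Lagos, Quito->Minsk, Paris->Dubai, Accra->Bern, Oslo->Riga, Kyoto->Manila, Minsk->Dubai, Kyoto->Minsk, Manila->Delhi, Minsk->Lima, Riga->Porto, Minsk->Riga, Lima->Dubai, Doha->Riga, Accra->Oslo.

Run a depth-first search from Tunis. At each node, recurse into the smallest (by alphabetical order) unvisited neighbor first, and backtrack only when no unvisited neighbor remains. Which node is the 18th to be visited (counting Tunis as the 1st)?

Visit Tunis
Tunis → Minsk
Minsk → Accra
Accra → Bern
Bern → Delhi
Delhi → Dubai
Dubai → Kigali
Kigali → Manila
Manila → Milan
Dubai → Kyoto
Kyoto → Doha
Doha → Bogota
Bogota → Paris
Paris → Lagos
Paris → Lima
Lima → Oslo
Oslo → Riga
Riga → Porto
Tunis → Quito

Visit order: Tunis, Minsk, Accra, Bern, Delhi, Dubai, Kigali, Manila, Milan, Kyoto, Doha, Bogota, Paris, Lagos, Lima, Oslo, Riga, Porto, Quito

Porto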